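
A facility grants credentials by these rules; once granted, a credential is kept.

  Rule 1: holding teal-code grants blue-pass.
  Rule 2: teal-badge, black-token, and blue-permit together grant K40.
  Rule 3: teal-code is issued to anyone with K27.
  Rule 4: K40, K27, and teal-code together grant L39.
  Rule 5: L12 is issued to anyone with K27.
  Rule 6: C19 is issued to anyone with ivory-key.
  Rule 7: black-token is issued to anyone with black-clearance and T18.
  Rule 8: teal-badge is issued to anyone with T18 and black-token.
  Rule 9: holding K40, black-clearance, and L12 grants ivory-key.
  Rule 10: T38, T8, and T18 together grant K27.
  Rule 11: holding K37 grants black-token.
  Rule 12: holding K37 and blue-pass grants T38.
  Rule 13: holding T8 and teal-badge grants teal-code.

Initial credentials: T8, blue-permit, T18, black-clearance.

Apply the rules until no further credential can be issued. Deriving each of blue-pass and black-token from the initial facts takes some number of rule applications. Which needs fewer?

black-token: Holding black-clearance and T18 grants black-token (Rule 7). [1 rule application]
blue-pass: Holding black-clearance and T18 grants black-token (Rule 7). Holding T18 and black-token grants teal-badge (Rule 8). Holding T8 and teal-badge grants teal-code (Rule 13). Holding teal-code grants blue-pass (Rule 1). [4 rule applications]
black-token needs fewer.

black-token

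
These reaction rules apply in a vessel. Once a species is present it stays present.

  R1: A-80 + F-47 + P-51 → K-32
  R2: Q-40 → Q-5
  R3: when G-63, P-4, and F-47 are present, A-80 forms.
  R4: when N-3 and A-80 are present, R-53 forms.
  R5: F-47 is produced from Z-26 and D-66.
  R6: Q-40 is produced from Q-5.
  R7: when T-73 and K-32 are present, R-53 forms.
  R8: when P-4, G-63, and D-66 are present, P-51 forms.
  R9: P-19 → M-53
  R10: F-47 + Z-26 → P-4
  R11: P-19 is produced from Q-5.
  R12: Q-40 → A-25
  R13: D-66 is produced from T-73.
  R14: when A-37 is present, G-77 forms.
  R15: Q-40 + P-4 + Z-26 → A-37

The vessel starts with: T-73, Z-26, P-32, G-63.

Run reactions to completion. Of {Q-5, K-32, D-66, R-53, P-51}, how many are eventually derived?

T-73 present → D-66 forms (R13).
Z-26 and D-66 present → F-47 forms (R5).
F-47 and Z-26 present → P-4 forms (R10).
G-63, P-4, and F-47 present → A-80 forms (R3).
P-4, G-63, and D-66 present → P-51 forms (R8).
A-80, F-47, and P-51 present → K-32 forms (R1).
T-73 and K-32 present → R-53 forms (R7).
Q-5 would need Q-40 (R2), but Q-40 never forms.
K-32: reached.
D-66: reached.
R-53: reached.
P-51: reached.
Reached: K-32, D-66, R-53, and P-51 — 4 of the 5.

4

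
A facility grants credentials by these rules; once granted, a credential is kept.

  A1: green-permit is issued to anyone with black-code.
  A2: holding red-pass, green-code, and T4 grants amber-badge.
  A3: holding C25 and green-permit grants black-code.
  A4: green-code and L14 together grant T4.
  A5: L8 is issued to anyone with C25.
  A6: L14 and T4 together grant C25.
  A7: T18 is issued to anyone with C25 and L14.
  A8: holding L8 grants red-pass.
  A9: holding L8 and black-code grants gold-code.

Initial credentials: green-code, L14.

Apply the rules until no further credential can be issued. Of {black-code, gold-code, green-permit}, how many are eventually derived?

black-code would need C25 and green-permit (A3), but green-permit is never granted.
gold-code would need L8 and black-code (A9), but black-code is never granted.
green-permit would need black-code (A1), but black-code is never granted.
None of the 3 are reached.

0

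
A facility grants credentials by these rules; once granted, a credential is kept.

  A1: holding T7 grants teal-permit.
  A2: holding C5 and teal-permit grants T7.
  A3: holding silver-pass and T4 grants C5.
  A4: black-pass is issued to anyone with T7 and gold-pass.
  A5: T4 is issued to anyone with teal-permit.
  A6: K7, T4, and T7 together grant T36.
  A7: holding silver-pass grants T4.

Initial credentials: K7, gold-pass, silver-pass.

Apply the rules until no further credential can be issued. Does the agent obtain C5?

Yes

Holding silver-pass grants T4 (A7).
Holding silver-pass and T4 grants C5 (A3).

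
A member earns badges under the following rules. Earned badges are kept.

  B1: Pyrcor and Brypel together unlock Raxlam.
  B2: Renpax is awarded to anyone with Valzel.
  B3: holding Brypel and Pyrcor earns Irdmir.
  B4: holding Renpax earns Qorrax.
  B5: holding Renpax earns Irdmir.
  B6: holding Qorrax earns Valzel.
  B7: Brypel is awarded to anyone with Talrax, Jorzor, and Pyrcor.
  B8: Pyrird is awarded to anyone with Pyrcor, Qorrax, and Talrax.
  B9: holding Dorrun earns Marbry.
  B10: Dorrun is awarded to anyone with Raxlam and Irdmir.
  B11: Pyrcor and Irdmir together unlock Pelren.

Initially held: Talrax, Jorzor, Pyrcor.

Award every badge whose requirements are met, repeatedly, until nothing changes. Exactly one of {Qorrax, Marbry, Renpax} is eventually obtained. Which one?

With Talrax, Jorzor, and Pyrcor, Brypel is earned (B7).
With Pyrcor and Brypel, Raxlam is earned (B1).
With Brypel and Pyrcor, Irdmir is earned (B3).
With Raxlam and Irdmir, Dorrun is earned (B10).
With Dorrun, Marbry is earned (B9).
Renpax would need Valzel (B2), but Valzel is never earned. Qorrax would need Renpax (B4), but Renpax is never earned.

Marbry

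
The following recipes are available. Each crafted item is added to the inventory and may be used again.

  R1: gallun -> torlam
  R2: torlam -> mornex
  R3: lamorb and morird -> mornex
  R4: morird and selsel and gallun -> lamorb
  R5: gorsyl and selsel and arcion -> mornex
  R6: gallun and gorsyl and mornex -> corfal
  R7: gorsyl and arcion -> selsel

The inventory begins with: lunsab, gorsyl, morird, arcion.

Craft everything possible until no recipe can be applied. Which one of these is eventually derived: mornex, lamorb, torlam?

mornex

Using R7, gorsyl and arcion make selsel.
Using R5, gorsyl, selsel, and arcion make mornex.
lamorb would need morird, selsel, and gallun (R4), but gallun is never obtained. torlam would need gallun (R1), but gallun is never obtained.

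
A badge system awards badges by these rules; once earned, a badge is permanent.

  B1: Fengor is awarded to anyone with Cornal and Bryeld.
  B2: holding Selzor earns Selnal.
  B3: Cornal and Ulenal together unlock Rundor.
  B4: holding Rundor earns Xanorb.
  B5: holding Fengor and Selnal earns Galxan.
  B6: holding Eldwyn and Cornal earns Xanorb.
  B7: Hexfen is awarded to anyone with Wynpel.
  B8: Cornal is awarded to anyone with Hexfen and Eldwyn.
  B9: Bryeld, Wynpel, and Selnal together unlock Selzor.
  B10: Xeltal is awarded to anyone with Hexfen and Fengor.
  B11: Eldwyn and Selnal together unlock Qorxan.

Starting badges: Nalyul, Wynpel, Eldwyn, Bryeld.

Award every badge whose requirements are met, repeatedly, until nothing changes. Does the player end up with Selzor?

No

Selzor would need Bryeld, Wynpel, and Selnal (B9), but Selnal is never earned.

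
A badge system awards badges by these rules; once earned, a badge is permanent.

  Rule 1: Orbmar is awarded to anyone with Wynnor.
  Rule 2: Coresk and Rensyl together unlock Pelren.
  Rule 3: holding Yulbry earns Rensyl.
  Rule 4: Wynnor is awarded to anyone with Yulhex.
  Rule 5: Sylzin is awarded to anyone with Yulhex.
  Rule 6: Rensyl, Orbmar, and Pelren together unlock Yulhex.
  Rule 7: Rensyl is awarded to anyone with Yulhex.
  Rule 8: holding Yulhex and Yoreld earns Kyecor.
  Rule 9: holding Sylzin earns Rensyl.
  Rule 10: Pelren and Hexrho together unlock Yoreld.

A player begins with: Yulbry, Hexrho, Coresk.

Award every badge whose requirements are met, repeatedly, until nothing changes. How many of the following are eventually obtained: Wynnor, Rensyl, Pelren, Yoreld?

3

With Yulbry, Rensyl is earned (Rule 3).
With Coresk and Rensyl, Pelren is earned (Rule 2).
With Pelren and Hexrho, Yoreld is earned (Rule 10).
Wynnor would need Yulhex (Rule 4), but Yulhex is never earned.
Rensyl: reached.
Pelren: reached.
Yoreld: reached.
Reached: Rensyl, Pelren, and Yoreld — 3 of the 4.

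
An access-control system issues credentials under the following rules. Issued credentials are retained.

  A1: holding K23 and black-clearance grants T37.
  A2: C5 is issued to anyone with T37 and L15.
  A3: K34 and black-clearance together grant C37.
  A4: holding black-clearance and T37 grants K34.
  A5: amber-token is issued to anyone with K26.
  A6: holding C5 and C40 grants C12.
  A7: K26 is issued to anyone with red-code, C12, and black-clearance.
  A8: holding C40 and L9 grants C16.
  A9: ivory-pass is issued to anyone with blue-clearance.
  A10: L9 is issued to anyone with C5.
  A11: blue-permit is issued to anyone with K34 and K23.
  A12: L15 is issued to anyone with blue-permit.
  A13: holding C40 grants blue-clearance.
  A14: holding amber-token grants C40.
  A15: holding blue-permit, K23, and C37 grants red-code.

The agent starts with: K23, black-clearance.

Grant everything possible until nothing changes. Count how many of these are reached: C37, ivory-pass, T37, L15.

Holding K23 and black-clearance grants T37 (A1).
Holding black-clearance and T37 grants K34 (A4).
Holding K34 and black-clearance grants C37 (A3).
Holding K34 and K23 grants blue-permit (A11).
Holding blue-permit grants L15 (A12).
C37: reached.
ivory-pass would need blue-clearance (A9), but blue-clearance is never granted.
T37: reached.
L15: reached.
Reached: C37, T37, and L15 — 3 of the 4.

3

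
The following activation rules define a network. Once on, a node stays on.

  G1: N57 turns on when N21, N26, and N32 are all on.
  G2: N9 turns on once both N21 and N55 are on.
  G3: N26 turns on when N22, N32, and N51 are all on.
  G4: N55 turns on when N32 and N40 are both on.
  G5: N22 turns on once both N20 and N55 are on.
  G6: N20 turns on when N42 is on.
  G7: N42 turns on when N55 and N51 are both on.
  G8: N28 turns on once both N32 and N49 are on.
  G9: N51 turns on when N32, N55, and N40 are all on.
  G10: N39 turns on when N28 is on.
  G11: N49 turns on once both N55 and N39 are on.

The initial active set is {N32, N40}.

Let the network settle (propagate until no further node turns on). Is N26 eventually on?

N32 and N40 are on, so N55 turns on (G4).
N32, N55, and N40 are on, so N51 turns on (G9).
N55 and N51 are on, so N42 turns on (G7).
G6: N42 on → N20 on.
G5: N20 and N55 on → N22 on.
N22, N32, and N51 are on, so N26 turns on (G3).

Yes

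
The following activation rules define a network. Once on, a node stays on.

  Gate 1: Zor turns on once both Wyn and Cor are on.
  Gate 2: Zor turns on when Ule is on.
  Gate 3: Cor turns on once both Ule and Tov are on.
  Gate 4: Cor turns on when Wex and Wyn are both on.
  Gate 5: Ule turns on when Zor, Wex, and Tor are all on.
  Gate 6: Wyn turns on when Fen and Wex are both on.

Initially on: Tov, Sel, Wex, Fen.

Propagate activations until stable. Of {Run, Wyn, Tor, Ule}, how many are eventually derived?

1

Gate 6: Fen and Wex on → Wyn on.
No rule produces Run, and it is not given.
Wyn: reached.
No rule produces Tor, and it is not given.
Ule would need Zor, Wex, and Tor (Gate 5), but Tor never turns on.
Reached: Wyn — 1 of the 4.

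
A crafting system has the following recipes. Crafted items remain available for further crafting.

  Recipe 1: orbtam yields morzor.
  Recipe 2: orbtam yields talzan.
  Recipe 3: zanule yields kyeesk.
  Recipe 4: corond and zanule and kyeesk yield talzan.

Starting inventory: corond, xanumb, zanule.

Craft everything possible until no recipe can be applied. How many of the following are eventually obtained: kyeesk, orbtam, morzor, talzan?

zanule → kyeesk (Recipe 3).
corond and zanule and kyeesk → talzan (Recipe 4).
kyeesk: reached.
No rule produces orbtam, and it is not given.
morzor would need orbtam (Recipe 1), but orbtam is never obtained.
talzan: reached.
Reached: kyeesk and talzan — 2 of the 4.

2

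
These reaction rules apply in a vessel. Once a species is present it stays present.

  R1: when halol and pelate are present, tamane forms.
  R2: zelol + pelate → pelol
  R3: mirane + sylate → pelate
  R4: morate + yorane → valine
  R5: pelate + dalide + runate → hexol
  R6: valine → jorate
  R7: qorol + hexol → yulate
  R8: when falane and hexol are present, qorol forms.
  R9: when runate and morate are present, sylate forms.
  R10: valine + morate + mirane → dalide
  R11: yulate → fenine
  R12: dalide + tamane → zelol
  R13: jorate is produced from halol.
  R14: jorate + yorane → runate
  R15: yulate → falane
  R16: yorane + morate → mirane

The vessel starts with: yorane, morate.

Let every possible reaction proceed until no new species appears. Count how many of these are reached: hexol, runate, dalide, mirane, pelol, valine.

5

morate and yorane present → valine forms (R4).
yorane and morate present → mirane forms (R16).
valine present → jorate forms (R6).
valine, morate, and mirane present → dalide forms (R10).
jorate and yorane present → runate forms (R14).
runate and morate present → sylate forms (R9).
mirane and sylate present → pelate forms (R3).
pelate, dalide, and runate present → hexol forms (R5).
hexol: reached.
runate: reached.
dalide: reached.
mirane: reached.
pelol would need zelol and pelate (R2), but zelol never forms.
valine: reached.
Reached: hexol, runate, dalide, mirane, and valine — 5 of the 6.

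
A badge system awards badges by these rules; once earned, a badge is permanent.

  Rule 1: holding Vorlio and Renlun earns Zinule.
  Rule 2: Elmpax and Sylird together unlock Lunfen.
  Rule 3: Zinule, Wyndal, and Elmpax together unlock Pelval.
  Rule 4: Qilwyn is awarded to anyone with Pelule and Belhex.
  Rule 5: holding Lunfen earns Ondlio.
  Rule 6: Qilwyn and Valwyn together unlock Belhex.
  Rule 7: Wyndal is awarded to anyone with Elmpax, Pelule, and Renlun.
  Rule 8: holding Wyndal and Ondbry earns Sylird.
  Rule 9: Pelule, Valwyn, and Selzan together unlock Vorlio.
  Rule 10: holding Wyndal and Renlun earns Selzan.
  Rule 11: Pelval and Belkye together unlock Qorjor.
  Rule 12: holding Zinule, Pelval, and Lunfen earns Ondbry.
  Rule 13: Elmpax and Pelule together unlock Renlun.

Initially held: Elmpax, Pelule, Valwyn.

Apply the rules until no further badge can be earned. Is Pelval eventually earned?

With Elmpax and Pelule, Renlun is earned (Rule 13).
With Elmpax, Pelule, and Renlun, Wyndal is earned (Rule 7).
With Wyndal and Renlun, Selzan is earned (Rule 10).
With Pelule, Valwyn, and Selzan, Vorlio is earned (Rule 9).
With Vorlio and Renlun, Zinule is earned (Rule 1).
With Zinule, Wyndal, and Elmpax, Pelval is earned (Rule 3).

Yes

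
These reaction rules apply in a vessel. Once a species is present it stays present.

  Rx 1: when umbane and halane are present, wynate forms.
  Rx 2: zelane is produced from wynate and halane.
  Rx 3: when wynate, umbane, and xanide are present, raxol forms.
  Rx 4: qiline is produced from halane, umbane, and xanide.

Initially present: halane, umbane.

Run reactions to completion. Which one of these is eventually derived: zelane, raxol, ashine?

zelane

umbane and halane present → wynate forms (Rx 1).
wynate and halane present → zelane forms (Rx 2).
No rule produces ashine, and it is not given. raxol would need wynate, umbane, and xanide (Rx 3), but xanide never forms.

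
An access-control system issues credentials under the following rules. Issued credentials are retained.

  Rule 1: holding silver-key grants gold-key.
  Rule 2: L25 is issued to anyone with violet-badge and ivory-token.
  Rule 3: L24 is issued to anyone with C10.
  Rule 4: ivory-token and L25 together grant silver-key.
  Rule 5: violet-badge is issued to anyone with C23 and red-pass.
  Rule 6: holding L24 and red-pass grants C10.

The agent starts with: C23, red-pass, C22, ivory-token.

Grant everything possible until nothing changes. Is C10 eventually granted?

C10 would need L24 and red-pass (Rule 6), but L24 is never granted.

No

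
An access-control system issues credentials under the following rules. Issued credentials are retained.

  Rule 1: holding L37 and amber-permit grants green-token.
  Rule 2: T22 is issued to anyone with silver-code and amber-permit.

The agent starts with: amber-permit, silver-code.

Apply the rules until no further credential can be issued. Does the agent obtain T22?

Yes

Holding silver-code and amber-permit grants T22 (Rule 2).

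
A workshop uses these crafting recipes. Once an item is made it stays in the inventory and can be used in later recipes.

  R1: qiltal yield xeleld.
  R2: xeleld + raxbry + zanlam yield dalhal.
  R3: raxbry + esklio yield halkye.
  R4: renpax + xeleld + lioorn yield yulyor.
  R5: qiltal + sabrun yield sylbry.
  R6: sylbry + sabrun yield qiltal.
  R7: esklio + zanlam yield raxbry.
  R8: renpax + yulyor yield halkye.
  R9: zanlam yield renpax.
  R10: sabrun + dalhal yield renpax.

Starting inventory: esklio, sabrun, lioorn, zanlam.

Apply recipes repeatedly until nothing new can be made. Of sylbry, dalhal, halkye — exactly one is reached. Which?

esklio + zanlam → raxbry (R7).
raxbry + esklio → halkye (R3).
sylbry would need qiltal and sabrun (R5), but qiltal is never obtained. dalhal would need xeleld, raxbry, and zanlam (R2), but xeleld is never obtained.

halkye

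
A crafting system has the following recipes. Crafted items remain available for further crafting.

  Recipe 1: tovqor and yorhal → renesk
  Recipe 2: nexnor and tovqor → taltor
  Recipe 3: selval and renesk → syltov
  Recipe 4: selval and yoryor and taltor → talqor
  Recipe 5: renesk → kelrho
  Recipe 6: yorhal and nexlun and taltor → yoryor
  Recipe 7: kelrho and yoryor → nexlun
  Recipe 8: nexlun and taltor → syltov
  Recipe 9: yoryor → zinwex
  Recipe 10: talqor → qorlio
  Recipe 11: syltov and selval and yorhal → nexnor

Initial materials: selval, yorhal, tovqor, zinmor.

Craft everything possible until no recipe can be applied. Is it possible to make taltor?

Yes

Using Recipe 1, tovqor and yorhal make renesk.
selval and renesk → syltov (Recipe 3).
syltov and selval and yorhal → nexnor (Recipe 11).
Using Recipe 2, nexnor and tovqor make taltor.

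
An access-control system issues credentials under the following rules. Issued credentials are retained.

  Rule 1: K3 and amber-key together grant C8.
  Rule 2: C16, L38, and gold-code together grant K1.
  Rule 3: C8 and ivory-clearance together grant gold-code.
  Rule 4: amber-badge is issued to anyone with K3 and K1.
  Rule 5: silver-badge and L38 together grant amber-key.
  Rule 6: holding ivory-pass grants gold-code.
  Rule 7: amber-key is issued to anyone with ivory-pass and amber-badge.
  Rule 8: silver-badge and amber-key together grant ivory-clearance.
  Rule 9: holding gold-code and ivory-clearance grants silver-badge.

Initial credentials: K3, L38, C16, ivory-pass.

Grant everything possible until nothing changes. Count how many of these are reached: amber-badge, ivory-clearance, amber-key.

2

Holding ivory-pass grants gold-code (Rule 6).
Holding C16, L38, and gold-code grants K1 (Rule 2).
Holding K3 and K1 grants amber-badge (Rule 4).
Holding ivory-pass and amber-badge grants amber-key (Rule 7).
amber-badge: reached.
ivory-clearance would need silver-badge and amber-key (Rule 8), but silver-badge is never granted.
amber-key: reached.
Reached: amber-badge and amber-key — 2 of the 3.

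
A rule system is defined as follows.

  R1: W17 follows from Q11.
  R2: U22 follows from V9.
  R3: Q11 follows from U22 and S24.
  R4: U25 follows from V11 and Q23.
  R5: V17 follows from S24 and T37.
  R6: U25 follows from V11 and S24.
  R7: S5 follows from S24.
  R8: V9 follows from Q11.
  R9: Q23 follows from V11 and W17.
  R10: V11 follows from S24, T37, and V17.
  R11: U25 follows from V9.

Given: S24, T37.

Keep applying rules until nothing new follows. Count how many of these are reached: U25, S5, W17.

2

S24 and T37 hold, so V17 follows (R5).
From S24, R7 gives S5.
S24, T37, and V17 hold, so V11 follows (R10).
From V11 and S24, R6 gives U25.
U25: reached.
S5: reached.
W17 would need Q11 (R1), but Q11 is never established.
Reached: U25 and S5 — 2 of the 3.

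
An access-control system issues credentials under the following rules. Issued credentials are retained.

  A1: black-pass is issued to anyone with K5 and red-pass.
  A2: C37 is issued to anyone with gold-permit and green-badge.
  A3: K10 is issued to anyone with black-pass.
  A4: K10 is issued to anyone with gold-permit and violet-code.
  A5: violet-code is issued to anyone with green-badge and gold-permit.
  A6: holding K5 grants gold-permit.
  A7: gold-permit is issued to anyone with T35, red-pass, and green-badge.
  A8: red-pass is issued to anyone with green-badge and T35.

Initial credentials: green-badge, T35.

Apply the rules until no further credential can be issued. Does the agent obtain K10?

Holding green-badge and T35 grants red-pass (A8).
Holding T35, red-pass, and green-badge grants gold-permit (A7).
Holding green-badge and gold-permit grants violet-code (A5).
Holding gold-permit and violet-code grants K10 (A4).

Yes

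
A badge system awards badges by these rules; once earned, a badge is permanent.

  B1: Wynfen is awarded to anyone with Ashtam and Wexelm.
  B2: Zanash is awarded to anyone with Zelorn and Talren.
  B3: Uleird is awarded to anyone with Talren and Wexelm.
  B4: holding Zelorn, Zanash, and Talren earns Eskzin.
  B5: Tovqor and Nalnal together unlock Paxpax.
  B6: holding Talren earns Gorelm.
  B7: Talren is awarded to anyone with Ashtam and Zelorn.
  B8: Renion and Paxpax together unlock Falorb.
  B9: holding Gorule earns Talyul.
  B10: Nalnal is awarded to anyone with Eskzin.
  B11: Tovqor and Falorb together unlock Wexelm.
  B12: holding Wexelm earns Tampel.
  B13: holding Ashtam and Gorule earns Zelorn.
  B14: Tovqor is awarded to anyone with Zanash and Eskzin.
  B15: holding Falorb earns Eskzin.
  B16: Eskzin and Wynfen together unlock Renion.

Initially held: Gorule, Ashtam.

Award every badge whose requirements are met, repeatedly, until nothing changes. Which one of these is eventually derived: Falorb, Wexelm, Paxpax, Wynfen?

Paxpax

With Ashtam and Gorule, Zelorn is earned (B13).
With Ashtam and Zelorn, Talren is earned (B7).
With Zelorn and Talren, Zanash is earned (B2).
With Zelorn, Zanash, and Talren, Eskzin is earned (B4).
With Zanash and Eskzin, Tovqor is earned (B14).
With Eskzin, Nalnal is earned (B10).
With Tovqor and Nalnal, Paxpax is earned (B5).
Falorb would need Renion and Paxpax (B8), but Renion is never earned. Wynfen would need Ashtam and Wexelm (B1), but Wexelm is never earned. Wexelm would need Tovqor and Falorb (B11), but Falorb is never earned.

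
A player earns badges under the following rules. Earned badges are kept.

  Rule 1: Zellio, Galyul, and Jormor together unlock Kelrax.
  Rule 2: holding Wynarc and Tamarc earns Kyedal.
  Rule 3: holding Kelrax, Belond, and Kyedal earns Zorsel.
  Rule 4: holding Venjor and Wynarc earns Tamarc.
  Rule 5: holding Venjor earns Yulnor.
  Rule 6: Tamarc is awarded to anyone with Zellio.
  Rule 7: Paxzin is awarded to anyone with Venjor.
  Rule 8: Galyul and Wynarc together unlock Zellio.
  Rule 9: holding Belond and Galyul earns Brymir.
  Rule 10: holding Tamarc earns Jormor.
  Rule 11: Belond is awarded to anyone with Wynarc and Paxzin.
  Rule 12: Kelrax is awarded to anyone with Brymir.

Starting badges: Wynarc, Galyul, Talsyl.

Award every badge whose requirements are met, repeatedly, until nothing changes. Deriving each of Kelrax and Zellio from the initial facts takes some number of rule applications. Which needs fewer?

Zellio

Zellio: With Galyul and Wynarc, Zellio is earned (Rule 8). [1 rule application]
Kelrax: With Galyul and Wynarc, Zellio is earned (Rule 8). With Zellio, Tamarc is earned (Rule 6). With Tamarc, Jormor is earned (Rule 10). With Zellio, Galyul, and Jormor, Kelrax is earned (Rule 1). [4 rule applications]
Zellio needs fewer.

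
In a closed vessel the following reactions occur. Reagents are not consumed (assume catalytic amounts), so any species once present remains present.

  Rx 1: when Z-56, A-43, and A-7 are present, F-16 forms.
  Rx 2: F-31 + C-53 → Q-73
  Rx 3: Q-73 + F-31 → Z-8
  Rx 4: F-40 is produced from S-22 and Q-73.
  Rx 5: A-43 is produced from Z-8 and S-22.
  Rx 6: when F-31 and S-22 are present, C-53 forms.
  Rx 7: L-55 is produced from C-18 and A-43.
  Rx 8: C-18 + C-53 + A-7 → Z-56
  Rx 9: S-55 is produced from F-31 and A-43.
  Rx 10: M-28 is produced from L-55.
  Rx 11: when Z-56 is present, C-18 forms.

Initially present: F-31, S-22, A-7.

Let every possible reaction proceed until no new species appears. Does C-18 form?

C-18 would need Z-56 (Rx 11), but Z-56 never forms.

No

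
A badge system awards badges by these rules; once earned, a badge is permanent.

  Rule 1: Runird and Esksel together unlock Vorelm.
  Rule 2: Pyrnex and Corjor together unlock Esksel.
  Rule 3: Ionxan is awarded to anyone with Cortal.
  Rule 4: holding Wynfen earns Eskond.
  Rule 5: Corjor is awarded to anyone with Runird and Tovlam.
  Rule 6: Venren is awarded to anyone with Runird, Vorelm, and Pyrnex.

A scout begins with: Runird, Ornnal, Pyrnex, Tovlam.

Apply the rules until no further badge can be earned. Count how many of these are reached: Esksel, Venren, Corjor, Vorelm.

4

With Runird and Tovlam, Corjor is earned (Rule 5).
With Pyrnex and Corjor, Esksel is earned (Rule 2).
With Runird and Esksel, Vorelm is earned (Rule 1).
With Runird, Vorelm, and Pyrnex, Venren is earned (Rule 6).
Esksel: reached.
Venren: reached.
Corjor: reached.
Vorelm: reached.
All 4 are reached.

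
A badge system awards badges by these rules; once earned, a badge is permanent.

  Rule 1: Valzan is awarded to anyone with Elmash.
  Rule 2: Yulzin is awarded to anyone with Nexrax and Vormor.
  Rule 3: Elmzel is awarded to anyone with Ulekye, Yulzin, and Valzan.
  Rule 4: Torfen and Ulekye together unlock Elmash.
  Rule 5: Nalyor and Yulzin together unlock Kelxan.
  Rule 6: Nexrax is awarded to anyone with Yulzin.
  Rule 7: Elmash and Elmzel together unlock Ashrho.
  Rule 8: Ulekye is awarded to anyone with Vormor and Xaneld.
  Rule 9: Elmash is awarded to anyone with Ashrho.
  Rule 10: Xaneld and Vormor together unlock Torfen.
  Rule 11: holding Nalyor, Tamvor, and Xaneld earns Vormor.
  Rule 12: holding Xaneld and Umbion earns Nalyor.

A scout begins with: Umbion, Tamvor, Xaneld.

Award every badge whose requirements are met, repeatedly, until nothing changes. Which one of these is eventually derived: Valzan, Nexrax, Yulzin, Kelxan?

With Xaneld and Umbion, Nalyor is earned (Rule 12).
With Nalyor, Tamvor, and Xaneld, Vormor is earned (Rule 11).
With Xaneld and Vormor, Torfen is earned (Rule 10).
With Vormor and Xaneld, Ulekye is earned (Rule 8).
With Torfen and Ulekye, Elmash is earned (Rule 4).
With Elmash, Valzan is earned (Rule 1).
Yulzin would need Nexrax and Vormor (Rule 2), but Nexrax is never earned. Nexrax would need Yulzin (Rule 6), but Yulzin is never earned. Kelxan would need Nalyor and Yulzin (Rule 5), but Yulzin is never earned.

Valzan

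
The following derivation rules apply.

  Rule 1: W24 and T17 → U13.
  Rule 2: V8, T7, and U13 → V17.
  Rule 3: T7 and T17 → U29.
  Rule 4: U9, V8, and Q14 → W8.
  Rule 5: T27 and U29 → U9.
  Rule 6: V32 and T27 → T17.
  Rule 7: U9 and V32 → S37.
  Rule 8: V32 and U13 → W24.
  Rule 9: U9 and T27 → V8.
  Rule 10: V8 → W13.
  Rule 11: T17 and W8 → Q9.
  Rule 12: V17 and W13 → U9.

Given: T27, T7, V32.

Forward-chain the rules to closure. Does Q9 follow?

No

Q9 would need T17 and W8 (Rule 11), but W8 is never established.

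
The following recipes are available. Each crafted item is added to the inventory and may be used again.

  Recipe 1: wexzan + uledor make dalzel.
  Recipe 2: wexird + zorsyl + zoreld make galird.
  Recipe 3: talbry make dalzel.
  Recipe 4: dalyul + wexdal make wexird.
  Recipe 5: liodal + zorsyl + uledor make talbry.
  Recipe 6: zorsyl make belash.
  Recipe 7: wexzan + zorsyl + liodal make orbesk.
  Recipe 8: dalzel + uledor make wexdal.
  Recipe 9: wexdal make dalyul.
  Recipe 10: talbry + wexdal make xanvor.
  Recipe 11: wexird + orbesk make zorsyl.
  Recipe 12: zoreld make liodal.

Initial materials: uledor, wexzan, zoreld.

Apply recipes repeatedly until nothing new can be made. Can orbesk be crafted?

No

orbesk would need wexzan, zorsyl, and liodal (Recipe 7), but zorsyl is never obtained.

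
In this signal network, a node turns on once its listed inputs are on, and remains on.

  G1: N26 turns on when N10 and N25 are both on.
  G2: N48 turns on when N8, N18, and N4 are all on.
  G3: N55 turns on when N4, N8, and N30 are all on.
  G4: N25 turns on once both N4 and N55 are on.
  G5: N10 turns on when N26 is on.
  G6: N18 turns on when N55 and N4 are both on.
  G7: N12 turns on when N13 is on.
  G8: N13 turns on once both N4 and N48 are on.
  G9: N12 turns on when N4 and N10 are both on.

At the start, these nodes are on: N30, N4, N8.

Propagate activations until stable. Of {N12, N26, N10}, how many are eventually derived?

N4, N8, and N30 are on, so N55 turns on (G3).
N55 and N4 are on, so N18 turns on (G6).
G2: N8, N18, and N4 on → N48 on.
G8: N4 and N48 on → N13 on.
G7: N13 on → N12 on.
N12: reached.
N26 would need N10 and N25 (G1), but N10 never turns on.
N10 would need N26 (G5), but N26 never turns on.
Reached: N12 — 1 of the 3.

1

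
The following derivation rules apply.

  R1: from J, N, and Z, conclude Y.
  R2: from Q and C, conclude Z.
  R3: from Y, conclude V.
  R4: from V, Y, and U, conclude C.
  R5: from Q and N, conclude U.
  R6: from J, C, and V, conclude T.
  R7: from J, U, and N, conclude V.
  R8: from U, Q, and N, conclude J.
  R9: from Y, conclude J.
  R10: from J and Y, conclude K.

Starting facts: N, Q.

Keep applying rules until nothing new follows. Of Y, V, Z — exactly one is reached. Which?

V

Q and N hold, so U follows (R5).
From U, Q, and N, R8 gives J.
J, U, and N hold, so V follows (R7).
Y would need J, N, and Z (R1), but Z is never established. Z would need Q and C (R2), but C is never established.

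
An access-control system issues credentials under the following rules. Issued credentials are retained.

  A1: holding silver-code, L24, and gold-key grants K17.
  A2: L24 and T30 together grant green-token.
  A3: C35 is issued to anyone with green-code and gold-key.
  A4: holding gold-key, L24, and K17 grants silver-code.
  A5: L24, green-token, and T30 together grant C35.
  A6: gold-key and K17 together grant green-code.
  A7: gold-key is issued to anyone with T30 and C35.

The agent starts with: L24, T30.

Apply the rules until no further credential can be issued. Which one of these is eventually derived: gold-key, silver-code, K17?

Holding L24 and T30 grants green-token (A2).
Holding L24, green-token, and T30 grants C35 (A5).
Holding T30 and C35 grants gold-key (A7).
K17 would need silver-code, L24, and gold-key (A1), but silver-code is never granted. silver-code would need gold-key, L24, and K17 (A4), but K17 is never granted.

gold-key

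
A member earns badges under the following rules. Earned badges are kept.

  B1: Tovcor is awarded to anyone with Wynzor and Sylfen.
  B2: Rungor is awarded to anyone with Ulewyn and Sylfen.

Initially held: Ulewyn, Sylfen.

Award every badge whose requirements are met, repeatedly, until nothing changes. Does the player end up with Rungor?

Yes

With Ulewyn and Sylfen, Rungor is earned (B2).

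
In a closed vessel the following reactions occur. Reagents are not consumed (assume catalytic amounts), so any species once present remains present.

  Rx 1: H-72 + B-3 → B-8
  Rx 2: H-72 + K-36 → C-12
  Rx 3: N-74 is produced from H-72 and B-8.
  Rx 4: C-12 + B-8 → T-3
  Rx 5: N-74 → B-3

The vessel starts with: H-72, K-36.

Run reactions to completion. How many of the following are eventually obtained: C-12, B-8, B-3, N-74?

1

H-72 and K-36 present → C-12 forms (Rx 2).
C-12: reached.
B-8 would need H-72 and B-3 (Rx 1), but B-3 never forms.
B-3 would need N-74 (Rx 5), but N-74 never forms.
N-74 would need H-72 and B-8 (Rx 3), but B-8 never forms.
Reached: C-12 — 1 of the 4.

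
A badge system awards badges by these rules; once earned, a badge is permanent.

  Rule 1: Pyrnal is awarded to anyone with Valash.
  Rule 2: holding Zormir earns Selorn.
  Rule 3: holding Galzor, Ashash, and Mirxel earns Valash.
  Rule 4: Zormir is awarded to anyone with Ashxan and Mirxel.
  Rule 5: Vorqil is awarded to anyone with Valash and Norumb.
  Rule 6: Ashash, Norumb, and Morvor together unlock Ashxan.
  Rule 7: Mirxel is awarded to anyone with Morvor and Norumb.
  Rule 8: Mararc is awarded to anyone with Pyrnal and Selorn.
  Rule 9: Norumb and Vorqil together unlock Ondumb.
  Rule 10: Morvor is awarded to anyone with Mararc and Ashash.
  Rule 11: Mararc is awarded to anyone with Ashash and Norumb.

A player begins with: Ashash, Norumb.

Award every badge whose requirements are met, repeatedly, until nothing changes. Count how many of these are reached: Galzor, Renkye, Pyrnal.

0

No rule produces Galzor, and it is not given.
No rule produces Renkye, and it is not given.
Pyrnal would need Valash (Rule 1), but Valash is never earned.
None of the 3 are reached.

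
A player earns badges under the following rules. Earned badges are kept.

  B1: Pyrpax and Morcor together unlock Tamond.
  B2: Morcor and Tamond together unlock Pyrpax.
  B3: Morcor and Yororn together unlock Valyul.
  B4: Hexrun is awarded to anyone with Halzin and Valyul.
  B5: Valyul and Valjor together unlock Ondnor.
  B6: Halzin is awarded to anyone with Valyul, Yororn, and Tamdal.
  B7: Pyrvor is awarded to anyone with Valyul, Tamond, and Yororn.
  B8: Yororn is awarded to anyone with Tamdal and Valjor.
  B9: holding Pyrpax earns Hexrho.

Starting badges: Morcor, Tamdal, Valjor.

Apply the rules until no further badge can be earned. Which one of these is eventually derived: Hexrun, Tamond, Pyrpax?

With Tamdal and Valjor, Yororn is earned (B8).
With Morcor and Yororn, Valyul is earned (B3).
With Valyul, Yororn, and Tamdal, Halzin is earned (B6).
With Halzin and Valyul, Hexrun is earned (B4).
Pyrpax would need Morcor and Tamond (B2), but Tamond is never earned. Tamond would need Pyrpax and Morcor (B1), but Pyrpax is never earned.

Hexrun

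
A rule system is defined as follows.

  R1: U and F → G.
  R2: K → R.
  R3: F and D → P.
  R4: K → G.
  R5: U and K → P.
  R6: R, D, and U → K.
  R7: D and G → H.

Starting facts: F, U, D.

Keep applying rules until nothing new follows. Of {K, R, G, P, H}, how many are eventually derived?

3

From F and D, R3 gives P.
U and F hold, so G follows (R1).
D and G hold, so H follows (R7).
K would need R, D, and U (R6), but R is never established.
R would need K (R2), but K is never established.
G: reached.
P: reached.
H: reached.
Reached: G, P, and H — 3 of the 5.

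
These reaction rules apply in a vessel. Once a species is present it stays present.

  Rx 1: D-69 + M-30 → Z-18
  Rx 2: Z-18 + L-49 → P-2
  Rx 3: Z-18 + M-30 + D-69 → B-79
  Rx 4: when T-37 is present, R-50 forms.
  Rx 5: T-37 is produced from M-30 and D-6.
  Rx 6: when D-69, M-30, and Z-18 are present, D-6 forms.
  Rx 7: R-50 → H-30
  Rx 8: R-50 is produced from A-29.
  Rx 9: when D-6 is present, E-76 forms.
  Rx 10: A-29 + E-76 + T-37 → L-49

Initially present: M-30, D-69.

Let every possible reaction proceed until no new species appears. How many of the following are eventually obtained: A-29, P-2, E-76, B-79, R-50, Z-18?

4

D-69 and M-30 present → Z-18 forms (Rx 1).
Z-18, M-30, and D-69 present → B-79 forms (Rx 3).
D-69, M-30, and Z-18 present → D-6 forms (Rx 6).
M-30 and D-6 present → T-37 forms (Rx 5).
D-6 present → E-76 forms (Rx 9).
T-37 present → R-50 forms (Rx 4).
No rule produces A-29, and it is not given.
P-2 would need Z-18 and L-49 (Rx 2), but L-49 never forms.
E-76: reached.
B-79: reached.
R-50: reached.
Z-18: reached.
Reached: E-76, B-79, R-50, and Z-18 — 4 of the 6.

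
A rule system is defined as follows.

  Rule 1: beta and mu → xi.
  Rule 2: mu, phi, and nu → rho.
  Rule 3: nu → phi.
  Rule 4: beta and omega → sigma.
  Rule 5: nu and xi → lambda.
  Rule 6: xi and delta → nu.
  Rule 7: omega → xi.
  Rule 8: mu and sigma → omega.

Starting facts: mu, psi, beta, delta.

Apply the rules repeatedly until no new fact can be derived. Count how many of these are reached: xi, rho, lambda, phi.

From beta and mu, Rule 1 gives xi.
From xi and delta, Rule 6 gives nu.
From nu, Rule 3 gives phi.
From nu and xi, Rule 5 gives lambda.
From mu, phi, and nu, Rule 2 gives rho.
xi: reached.
rho: reached.
lambda: reached.
phi: reached.
All 4 are reached.

4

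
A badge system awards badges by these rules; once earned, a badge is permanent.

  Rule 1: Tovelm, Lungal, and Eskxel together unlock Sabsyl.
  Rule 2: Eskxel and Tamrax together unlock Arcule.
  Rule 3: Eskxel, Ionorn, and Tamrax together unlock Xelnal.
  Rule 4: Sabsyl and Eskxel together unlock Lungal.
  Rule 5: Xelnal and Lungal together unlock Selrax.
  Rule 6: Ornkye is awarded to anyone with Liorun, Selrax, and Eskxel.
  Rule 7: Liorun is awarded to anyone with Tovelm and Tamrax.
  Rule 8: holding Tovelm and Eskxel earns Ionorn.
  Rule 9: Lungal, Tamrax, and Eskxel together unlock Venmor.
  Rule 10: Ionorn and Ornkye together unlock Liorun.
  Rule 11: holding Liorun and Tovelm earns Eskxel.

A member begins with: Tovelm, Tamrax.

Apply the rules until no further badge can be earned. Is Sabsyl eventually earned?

No

Sabsyl would need Tovelm, Lungal, and Eskxel (Rule 1), but Lungal is never earned.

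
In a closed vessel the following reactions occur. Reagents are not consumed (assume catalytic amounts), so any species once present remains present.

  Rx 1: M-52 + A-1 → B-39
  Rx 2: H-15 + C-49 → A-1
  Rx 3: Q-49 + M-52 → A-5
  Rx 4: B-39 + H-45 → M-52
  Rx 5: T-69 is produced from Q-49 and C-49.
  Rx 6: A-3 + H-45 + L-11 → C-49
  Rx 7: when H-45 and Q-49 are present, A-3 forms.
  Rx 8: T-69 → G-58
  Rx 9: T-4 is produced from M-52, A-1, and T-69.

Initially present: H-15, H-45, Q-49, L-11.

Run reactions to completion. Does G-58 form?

H-45 and Q-49 present → A-3 forms (Rx 7).
A-3, H-45, and L-11 present → C-49 forms (Rx 6).
Q-49 and C-49 present → T-69 forms (Rx 5).
T-69 present → G-58 forms (Rx 8).

Yes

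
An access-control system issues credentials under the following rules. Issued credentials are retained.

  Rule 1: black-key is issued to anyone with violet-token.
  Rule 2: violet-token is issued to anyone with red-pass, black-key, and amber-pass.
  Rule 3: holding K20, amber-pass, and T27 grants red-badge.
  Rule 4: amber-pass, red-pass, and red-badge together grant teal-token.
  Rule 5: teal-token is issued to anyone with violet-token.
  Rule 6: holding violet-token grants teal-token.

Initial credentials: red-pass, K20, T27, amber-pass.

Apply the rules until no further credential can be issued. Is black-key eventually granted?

No

black-key would need violet-token (Rule 1), but violet-token is never granted.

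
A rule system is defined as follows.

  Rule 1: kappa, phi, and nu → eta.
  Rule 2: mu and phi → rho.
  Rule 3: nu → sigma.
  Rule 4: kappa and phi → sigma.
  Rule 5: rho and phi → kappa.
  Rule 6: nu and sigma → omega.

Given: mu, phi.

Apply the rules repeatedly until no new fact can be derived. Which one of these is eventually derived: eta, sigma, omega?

mu and phi hold, so rho follows (Rule 2).
rho and phi hold, so kappa follows (Rule 5).
kappa and phi hold, so sigma follows (Rule 4).
eta would need kappa, phi, and nu (Rule 1), but nu is never established. omega would need nu and sigma (Rule 6), but nu is never established.

sigma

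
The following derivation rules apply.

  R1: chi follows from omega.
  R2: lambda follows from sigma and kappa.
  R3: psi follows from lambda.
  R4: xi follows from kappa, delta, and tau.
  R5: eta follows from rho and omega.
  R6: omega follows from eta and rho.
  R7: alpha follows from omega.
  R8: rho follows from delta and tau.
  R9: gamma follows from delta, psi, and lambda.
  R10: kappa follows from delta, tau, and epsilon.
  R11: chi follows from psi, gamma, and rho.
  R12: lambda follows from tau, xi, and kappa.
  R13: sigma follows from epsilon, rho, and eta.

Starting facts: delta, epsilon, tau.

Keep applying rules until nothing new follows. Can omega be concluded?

omega would need eta and rho (R6), but eta is never established.

No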